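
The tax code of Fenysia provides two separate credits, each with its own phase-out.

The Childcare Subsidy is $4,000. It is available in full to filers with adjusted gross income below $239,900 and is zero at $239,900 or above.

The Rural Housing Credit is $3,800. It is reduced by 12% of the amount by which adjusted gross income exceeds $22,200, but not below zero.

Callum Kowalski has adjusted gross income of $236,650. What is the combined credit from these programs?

Childcare Subsidy: $236,650 is below the $239,900 cutoff, so the full $4,000 applies.
Rural Housing Credit: 12% of the $214,450 excess over $22,200 is $25,734 ≥ base, so the credit is $0.
Total: $4,000 + $0 = $4,000.

$4,000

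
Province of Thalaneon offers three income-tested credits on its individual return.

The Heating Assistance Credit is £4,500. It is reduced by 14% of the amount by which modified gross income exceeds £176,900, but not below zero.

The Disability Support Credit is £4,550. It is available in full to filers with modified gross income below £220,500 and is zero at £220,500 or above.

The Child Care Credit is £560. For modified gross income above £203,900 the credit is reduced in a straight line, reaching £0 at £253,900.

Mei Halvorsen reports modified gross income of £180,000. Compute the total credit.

£9,176

Heating Assistance Credit: 14% of the £3,100 excess over £176,900 is £434; credit = £4,500 − £434 = £4,066.
Disability Support Credit: £180,000 is below the £220,500 cutoff, so the full £4,550 applies.
Child Care Credit: £180,000 is at or below the £203,900 threshold, so the full £560 applies.
Total: £4,066 + £4,550 + £560 = £9,176.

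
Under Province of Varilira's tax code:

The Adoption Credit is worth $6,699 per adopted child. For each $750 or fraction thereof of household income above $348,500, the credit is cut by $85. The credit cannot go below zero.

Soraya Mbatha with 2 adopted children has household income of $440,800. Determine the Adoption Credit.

$2,858

Adoption Credit: base = 2 × $6,699 = $13,398. income exceeds $348,500 by $92,300, which is 124 full-or-partial $750 increments; reduction = 124 × $85 = $10,540, leaving $2,858.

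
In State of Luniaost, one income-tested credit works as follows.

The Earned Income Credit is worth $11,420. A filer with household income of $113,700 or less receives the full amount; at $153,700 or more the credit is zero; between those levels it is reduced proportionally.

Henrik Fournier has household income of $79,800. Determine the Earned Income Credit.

Earned Income Credit: $79,800 is at or below the $113,700 threshold, so the full $11,420 applies.

$11,420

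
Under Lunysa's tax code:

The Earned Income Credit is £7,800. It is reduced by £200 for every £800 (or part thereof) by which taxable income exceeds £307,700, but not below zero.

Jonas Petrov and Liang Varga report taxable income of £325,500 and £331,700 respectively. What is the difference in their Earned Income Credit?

£1,400

Jonas (£325,500): Earned Income Credit: income exceeds £307,700 by £17,800, which is 23 full-or-partial £800 increments; reduction = 23 × £200 = £4,600, leaving £3,200.
Liang (£331,700): Earned Income Credit: income exceeds £307,700 by £24,000, which is 30 full-or-partial £800 increments; reduction = 30 × £200 = £6,000, leaving £1,800.
Difference: |£3,200 − £1,800| = £1,400.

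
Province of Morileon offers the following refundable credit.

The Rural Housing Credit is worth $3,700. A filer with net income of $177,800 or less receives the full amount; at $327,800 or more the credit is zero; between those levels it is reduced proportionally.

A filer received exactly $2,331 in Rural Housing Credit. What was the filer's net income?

$233,300

$2,331 is 2,331/3,700 of the full $3,700, so 1,369/3,700 of the $150,000 range has been used: income = $177,800 + $150,000 × 1,369/3,700 = $233,300.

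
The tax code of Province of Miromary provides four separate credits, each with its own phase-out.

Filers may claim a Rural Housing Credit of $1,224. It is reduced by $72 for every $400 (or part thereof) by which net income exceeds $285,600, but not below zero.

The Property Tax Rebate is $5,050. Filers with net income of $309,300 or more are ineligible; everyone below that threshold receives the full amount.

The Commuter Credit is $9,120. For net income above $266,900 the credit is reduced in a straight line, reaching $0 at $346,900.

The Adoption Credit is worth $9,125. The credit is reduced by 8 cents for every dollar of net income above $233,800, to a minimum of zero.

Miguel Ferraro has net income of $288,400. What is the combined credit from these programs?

$17,196

Rural Housing Credit: income exceeds $285,600 by $2,800, which is 7 full-or-partial $400 increments; reduction = 7 × $72 = $504, leaving $720.
Property Tax Rebate: $288,400 is below the $309,300 cutoff, so the full $5,050 applies.
Commuter Credit: $288,400 is $21,500 into a $80,000 phase-out range, leaving 58,500/80,000 of the credit: $9,120 × 58,500/80,000 = $6,669.
Adoption Credit: 8% of the $54,600 excess over $233,800 is $4,368; credit = $9,125 − $4,368 = $4,757.
Total: $720 + $5,050 + $6,669 + $4,757 = $17,196.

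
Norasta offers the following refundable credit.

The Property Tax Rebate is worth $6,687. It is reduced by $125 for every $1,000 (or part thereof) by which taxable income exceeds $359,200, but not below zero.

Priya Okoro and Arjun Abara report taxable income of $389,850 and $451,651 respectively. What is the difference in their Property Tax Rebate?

$2,812

Priya ($389,850): Property Tax Rebate: income exceeds $359,200 by $30,650, which is 31 full-or-partial $1,000 increments; reduction = 31 × $125 = $3,875, leaving $2,812.
Arjun ($451,651): Property Tax Rebate: income exceeds $359,200 by $92,451 → 93 increments × $125 = $11,625 ≥ base, so the credit is $0.
Difference: |$2,812 − $0| = $2,812.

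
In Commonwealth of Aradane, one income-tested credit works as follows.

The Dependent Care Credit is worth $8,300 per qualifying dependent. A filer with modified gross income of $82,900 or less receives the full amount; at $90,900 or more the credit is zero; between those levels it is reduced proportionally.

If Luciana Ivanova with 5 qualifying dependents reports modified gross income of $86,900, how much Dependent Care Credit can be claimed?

Dependent Care Credit: base = 5 × $8,300 = $41,500. $86,900 is $4,000 into a $8,000 phase-out range, leaving 4,000/8,000 of the credit: $41,500 × 4,000/8,000 = $20,750.

$20,750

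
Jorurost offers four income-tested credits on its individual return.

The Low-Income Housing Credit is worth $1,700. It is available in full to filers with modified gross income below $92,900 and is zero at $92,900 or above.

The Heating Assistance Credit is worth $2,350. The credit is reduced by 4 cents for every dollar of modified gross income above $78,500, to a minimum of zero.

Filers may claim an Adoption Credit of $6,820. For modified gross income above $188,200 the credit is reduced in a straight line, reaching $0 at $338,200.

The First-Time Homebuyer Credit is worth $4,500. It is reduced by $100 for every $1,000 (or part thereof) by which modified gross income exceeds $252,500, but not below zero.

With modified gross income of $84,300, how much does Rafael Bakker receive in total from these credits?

Low-Income Housing Credit: $84,300 is below the $92,900 cutoff, so the full $1,700 applies.
Heating Assistance Credit: 4% of the $5,800 excess over $78,500 is $232; credit = $2,350 − $232 = $2,118.
Adoption Credit: $84,300 is at or below the $188,200 threshold, so the full $6,820 applies.
First-Time Homebuyer Credit: $84,300 is at or below the $252,500 threshold, so the full $4,500 applies.
Total: $1,700 + $2,118 + $6,820 + $4,500 = $15,138.

$15,138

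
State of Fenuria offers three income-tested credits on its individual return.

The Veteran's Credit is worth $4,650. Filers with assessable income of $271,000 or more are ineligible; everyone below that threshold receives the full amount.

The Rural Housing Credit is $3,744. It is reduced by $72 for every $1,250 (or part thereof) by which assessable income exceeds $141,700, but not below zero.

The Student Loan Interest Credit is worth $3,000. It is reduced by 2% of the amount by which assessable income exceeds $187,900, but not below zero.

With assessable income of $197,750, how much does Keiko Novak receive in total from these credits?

Veteran's Credit: $197,750 is below the $271,000 cutoff, so the full $4,650 applies.
Rural Housing Credit: income exceeds $141,700 by $56,050, which is 45 full-or-partial $1,250 increments; reduction = 45 × $72 = $3,240, leaving $504.
Student Loan Interest Credit: 2% of the $9,850 excess over $187,900 is $197; credit = $3,000 − $197 = $2,803.
Total: $4,650 + $504 + $2,803 = $7,957.

$7,957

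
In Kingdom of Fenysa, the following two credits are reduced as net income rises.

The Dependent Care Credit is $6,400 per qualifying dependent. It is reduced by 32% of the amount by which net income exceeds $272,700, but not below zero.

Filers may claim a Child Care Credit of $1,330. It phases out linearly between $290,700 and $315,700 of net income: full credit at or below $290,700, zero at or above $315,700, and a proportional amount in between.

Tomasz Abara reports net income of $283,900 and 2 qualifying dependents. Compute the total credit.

Dependent Care Credit: base = 2 × $6,400 = $12,800. 32% of the $11,200 excess over $272,700 is $3,584; credit = $12,800 − $3,584 = $9,216.
Child Care Credit: $283,900 is at or below the $290,700 threshold, so the full $1,330 applies.
Total: $9,216 + $1,330 = $10,546.

$10,546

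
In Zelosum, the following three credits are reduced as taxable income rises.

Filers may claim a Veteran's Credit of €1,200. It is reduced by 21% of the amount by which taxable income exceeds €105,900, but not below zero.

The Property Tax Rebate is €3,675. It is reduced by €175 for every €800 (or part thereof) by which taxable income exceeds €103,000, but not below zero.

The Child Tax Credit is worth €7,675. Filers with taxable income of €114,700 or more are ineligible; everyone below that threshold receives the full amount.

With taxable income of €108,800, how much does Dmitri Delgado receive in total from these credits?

Veteran's Credit: 21% of the €2,900 excess over €105,900 is €609; credit = €1,200 − €609 = €591.
Property Tax Rebate: income exceeds €103,000 by €5,800, which is 8 full-or-partial €800 increments; reduction = 8 × €175 = €1,400, leaving €2,275.
Child Tax Credit: €108,800 is below the €114,700 cutoff, so the full €7,675 applies.
Total: €591 + €2,275 + €7,675 = €10,541.

€10,541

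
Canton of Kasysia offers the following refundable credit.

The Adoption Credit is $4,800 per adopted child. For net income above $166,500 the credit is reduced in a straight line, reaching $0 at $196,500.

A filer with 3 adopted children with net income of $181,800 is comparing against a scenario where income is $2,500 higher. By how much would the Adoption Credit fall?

$1,200

At $181,800 — base = 3 × $4,800 = $14,400. $181,800 is $15,300 into a $30,000 phase-out range, leaving 14,700/30,000 of the credit: $14,400 × 14,700/30,000 = $7,056.
At $184,300 — base = 3 × $4,800 = $14,400. $184,300 is $17,800 into a $30,000 phase-out range, leaving 12,200/30,000 of the credit: $14,400 × 12,200/30,000 = $5,856.
Lost: $7,056 − $5,856 = $1,200.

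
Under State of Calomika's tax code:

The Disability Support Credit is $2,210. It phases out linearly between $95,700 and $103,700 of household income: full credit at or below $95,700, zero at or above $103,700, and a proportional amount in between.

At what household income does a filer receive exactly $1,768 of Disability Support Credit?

$97,300

$1,768 is 1,768/2,210 of the full $2,210, so 442/2,210 of the $8,000 range has been used: income = $95,700 + $8,000 × 442/2,210 = $97,300.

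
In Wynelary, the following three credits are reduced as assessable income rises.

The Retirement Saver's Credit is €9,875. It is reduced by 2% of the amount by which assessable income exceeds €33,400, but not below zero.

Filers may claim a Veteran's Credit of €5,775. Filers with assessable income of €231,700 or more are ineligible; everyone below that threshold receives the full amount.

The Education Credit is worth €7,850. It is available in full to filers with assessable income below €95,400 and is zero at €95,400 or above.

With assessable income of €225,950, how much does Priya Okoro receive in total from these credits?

€11,799

Retirement Saver's Credit: 2% of the €192,550 excess over €33,400 is €3,851; credit = €9,875 − €3,851 = €6,024.
Veteran's Credit: €225,950 is below the €231,700 cutoff, so the full €5,775 applies.
Education Credit: €225,950 meets or exceeds the €95,400 cutoff, so the credit is €0.
Total: €6,024 + €5,775 + €0 = €11,799.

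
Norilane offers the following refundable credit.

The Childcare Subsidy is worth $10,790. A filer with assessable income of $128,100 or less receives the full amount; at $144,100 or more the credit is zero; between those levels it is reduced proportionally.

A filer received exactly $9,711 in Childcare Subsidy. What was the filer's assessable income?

$9,711 is 9,711/10,790 of the full $10,790, so 1,079/10,790 of the $16,000 range has been used: income = $128,100 + $16,000 × 1,079/10,790 = $129,700.

$129,700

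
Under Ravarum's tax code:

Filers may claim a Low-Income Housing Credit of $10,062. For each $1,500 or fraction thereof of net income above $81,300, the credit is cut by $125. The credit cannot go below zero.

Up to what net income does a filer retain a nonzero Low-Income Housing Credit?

$201,300

After 80 increments the reduction is 80 × $125 = $10,000, leaving $62; one more increment wipes it out. Increment 80 ends at excess 80 × $1,500 = $120,000, so the highest qualifying income is $81,300 + $120,000 = $201,300.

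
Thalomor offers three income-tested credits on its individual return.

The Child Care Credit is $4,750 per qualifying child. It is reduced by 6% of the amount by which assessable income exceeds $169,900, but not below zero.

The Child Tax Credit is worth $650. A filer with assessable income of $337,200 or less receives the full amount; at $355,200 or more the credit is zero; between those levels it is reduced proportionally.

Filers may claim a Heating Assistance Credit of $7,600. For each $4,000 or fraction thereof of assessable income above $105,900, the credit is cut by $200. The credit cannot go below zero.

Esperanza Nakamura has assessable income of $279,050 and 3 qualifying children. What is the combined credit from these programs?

Child Care Credit: base = 3 × $4,750 = $14,250. 6% of the $109,150 excess over $169,900 is $6,549; credit = $14,250 − $6,549 = $7,701.
Child Tax Credit: $279,050 is at or below the $337,200 threshold, so the full $650 applies.
Heating Assistance Credit: income exceeds $105,900 by $173,150 → 44 increments × $200 = $8,800 ≥ base, so the credit is $0.
Total: $7,701 + $650 + $0 = $8,351.

$8,351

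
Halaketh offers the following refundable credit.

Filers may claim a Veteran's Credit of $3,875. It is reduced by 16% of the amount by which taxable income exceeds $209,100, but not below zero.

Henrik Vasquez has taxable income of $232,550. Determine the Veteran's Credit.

Veteran's Credit: 16% of the $23,450 excess over $209,100 is $3,752; credit = $3,875 − $3,752 = $123.

$123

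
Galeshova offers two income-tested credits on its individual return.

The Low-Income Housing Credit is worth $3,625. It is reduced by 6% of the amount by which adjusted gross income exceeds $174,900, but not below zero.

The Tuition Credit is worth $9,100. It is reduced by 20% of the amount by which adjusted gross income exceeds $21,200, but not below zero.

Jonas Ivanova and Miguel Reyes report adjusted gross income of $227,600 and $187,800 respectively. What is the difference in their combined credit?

Jonas ($227,600): Low-Income Housing Credit: 6% of the $52,700 excess over $174,900 is $3,162; credit = $3,625 − $3,162 = $463. Tuition Credit: 20% of the $206,400 excess over $21,200 is $41,280 ≥ base, so the credit is $0. total $463 + $0 = $463
Miguel ($187,800): Low-Income Housing Credit: 6% of the $12,900 excess over $174,900 is $774; credit = $3,625 − $774 = $2,851. Tuition Credit: 20% of the $166,600 excess over $21,200 is $33,320 ≥ base, so the credit is $0. total $2,851 + $0 = $2,851
Difference: |$463 − $2,851| = $2,388.

$2,388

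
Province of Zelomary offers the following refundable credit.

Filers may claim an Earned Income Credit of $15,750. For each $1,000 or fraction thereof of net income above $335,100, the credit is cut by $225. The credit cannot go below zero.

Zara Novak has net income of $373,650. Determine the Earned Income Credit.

Earned Income Credit: income exceeds $335,100 by $38,550, which is 39 full-or-partial $1,000 increments; reduction = 39 × $225 = $8,775, leaving $6,975.

$6,975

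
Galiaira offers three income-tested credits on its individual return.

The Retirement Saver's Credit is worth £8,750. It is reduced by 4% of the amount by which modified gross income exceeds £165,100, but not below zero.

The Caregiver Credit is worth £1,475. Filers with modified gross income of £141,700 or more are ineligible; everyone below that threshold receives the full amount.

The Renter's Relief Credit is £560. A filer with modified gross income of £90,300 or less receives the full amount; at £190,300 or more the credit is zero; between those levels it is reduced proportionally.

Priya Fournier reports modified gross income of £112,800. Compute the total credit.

£10,659

Retirement Saver's Credit: £112,800 is at or below the £165,100 threshold, so the full £8,750 applies.
Caregiver Credit: £112,800 is below the £141,700 cutoff, so the full £1,475 applies.
Renter's Relief Credit: £112,800 is £22,500 into a £100,000 phase-out range, leaving 77,500/100,000 of the credit: £560 × 77,500/100,000 = £434.
Total: £8,750 + £1,475 + £434 = £10,659.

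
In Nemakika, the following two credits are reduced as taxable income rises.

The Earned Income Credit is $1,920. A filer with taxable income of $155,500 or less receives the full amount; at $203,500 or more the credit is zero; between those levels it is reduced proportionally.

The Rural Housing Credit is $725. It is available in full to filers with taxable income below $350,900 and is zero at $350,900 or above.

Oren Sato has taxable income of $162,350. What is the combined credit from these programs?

Earned Income Credit: $162,350 is $6,850 into a $48,000 phase-out range, leaving 41,150/48,000 of the credit: $1,920 × 41,150/48,000 = $1,646.
Rural Housing Credit: $162,350 is below the $350,900 cutoff, so the full $725 applies.
Total: $1,646 + $725 = $2,371.

$2,371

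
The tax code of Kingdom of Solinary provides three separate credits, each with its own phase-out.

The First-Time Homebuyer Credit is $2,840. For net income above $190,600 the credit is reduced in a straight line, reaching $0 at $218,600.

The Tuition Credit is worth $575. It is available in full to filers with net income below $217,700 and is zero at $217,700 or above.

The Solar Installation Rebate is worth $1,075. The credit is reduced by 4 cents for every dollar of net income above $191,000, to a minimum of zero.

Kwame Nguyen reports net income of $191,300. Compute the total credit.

$4,407

First-Time Homebuyer Credit: $191,300 is $700 into a $28,000 phase-out range, leaving 27,300/28,000 of the credit: $2,840 × 27,300/28,000 = $2,769.
Tuition Credit: $191,300 is below the $217,700 cutoff, so the full $575 applies.
Solar Installation Rebate: 4% of the $300 excess over $191,000 is $12; credit = $1,075 − $12 = $1,063.
Total: $2,769 + $575 + $1,063 = $4,407.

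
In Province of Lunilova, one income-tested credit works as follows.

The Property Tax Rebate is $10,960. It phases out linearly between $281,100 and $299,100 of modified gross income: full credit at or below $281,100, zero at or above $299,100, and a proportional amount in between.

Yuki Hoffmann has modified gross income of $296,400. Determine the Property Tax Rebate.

$1,644

Property Tax Rebate: $296,400 is $15,300 into a $18,000 phase-out range, leaving 2,700/18,000 of the credit: $10,960 × 2,700/18,000 = $1,644.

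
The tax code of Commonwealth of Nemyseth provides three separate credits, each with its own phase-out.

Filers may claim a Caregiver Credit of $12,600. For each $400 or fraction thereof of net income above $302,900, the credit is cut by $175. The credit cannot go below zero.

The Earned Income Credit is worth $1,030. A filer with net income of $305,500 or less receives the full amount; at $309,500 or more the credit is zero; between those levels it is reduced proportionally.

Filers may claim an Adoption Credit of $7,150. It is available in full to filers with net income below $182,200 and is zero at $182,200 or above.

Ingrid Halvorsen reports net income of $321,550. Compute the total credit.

$4,375

Caregiver Credit: income exceeds $302,900 by $18,650, which is 47 full-or-partial $400 increments; reduction = 47 × $175 = $8,225, leaving $4,375.
Earned Income Credit: $321,550 is at or above $309,500, so the credit is $0.
Adoption Credit: $321,550 meets or exceeds the $182,200 cutoff, so the credit is $0.
Total: $4,375 + $0 + $0 = $4,375.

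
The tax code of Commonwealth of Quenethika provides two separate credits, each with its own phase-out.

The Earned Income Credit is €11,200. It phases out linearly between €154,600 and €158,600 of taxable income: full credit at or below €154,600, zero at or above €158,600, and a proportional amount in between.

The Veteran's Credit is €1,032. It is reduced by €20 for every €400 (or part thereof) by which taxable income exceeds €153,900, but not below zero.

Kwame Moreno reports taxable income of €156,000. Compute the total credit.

Earned Income Credit: €156,000 is €1,400 into a €4,000 phase-out range, leaving 2,600/4,000 of the credit: €11,200 × 2,600/4,000 = €7,280.
Veteran's Credit: income exceeds €153,900 by €2,100, which is 6 full-or-partial €400 increments; reduction = 6 × €20 = €120, leaving €912.
Total: €7,280 + €912 = €8,192.

€8,192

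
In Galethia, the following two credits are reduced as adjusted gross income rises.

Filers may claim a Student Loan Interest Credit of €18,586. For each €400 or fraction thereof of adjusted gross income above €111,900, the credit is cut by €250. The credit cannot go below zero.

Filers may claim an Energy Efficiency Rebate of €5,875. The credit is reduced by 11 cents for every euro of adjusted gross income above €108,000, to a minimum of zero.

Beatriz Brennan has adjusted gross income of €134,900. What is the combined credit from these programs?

Student Loan Interest Credit: income exceeds €111,900 by €23,000, which is 58 full-or-partial €400 increments; reduction = 58 × €250 = €14,500, leaving €4,086.
Energy Efficiency Rebate: 11% of the €26,900 excess over €108,000 is €2,959; credit = €5,875 − €2,959 = €2,916.
Total: €4,086 + €2,916 = €7,002.

€7,002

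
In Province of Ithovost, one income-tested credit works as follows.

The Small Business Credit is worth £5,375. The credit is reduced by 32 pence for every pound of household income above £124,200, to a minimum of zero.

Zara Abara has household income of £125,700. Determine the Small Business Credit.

Small Business Credit: 32% of the £1,500 excess over £124,200 is £480; credit = £5,375 − £480 = £4,895.

£4,895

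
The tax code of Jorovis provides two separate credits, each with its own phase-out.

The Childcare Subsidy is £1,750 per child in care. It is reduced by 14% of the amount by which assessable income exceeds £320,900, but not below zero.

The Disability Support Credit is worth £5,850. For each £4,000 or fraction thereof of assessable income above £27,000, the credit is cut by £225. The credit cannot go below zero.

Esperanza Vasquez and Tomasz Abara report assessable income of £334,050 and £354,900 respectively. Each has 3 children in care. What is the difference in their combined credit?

Esperanza (£334,050): Childcare Subsidy: base = 3 × £1,750 = £5,250. 14% of the £13,150 excess over £320,900 is £1,841; credit = £5,250 − £1,841 = £3,409. Disability Support Credit: income exceeds £27,000 by £307,050 → 77 increments × £225 = £17,325 ≥ base, so the credit is £0. total £3,409 + £0 = £3,409
Tomasz (£354,900): Childcare Subsidy: base = 3 × £1,750 = £5,250. 14% of the £34,000 excess over £320,900 is £4,760; credit = £5,250 − £4,760 = £490. Disability Support Credit: income exceeds £27,000 by £327,900 → 82 increments × £225 = £18,450 ≥ base, so the credit is £0. total £490 + £0 = £490
Difference: |£3,409 − £490| = £2,919.

£2,919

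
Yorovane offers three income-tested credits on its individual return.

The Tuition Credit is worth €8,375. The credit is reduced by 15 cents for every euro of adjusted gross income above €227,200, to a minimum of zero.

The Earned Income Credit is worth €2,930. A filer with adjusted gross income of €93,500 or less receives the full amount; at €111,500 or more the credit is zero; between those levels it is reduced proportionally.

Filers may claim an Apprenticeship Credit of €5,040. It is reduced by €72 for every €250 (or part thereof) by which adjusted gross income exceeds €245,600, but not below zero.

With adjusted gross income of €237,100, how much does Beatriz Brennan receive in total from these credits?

Tuition Credit: 15% of the €9,900 excess over €227,200 is €1,485; credit = €8,375 − €1,485 = €6,890.
Earned Income Credit: €237,100 is at or above €111,500, so the credit is €0.
Apprenticeship Credit: €237,100 is at or below the €245,600 threshold, so the full €5,040 applies.
Total: €6,890 + €0 + €5,040 = €11,930.

€11,930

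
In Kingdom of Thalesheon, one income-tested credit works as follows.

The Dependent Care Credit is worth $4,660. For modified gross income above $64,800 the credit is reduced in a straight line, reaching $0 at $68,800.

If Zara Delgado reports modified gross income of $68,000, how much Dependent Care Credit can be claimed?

Dependent Care Credit: $68,000 is $3,200 into a $4,000 phase-out range, leaving 800/4,000 of the credit: $4,660 × 800/4,000 = $932.

$932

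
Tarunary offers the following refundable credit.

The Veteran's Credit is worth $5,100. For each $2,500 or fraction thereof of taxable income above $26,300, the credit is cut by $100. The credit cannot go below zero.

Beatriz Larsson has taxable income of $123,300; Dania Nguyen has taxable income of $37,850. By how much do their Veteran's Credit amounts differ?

$3,400

Beatriz ($123,300): Veteran's Credit: income exceeds $26,300 by $97,000, which is 39 full-or-partial $2,500 increments; reduction = 39 × $100 = $3,900, leaving $1,200.
Dania ($37,850): Veteran's Credit: income exceeds $26,300 by $11,550, which is 5 full-or-partial $2,500 increments; reduction = 5 × $100 = $500, leaving $4,600.
Difference: |$1,200 − $4,600| = $3,400.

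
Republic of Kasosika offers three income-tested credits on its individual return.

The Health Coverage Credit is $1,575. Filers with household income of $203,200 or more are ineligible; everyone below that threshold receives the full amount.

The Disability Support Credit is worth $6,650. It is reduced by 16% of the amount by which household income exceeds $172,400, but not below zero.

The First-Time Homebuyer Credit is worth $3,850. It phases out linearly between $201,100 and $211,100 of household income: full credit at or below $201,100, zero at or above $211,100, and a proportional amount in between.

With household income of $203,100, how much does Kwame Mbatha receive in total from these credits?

$6,393

Health Coverage Credit: $203,100 is below the $203,200 cutoff, so the full $1,575 applies.
Disability Support Credit: 16% of the $30,700 excess over $172,400 is $4,912; credit = $6,650 − $4,912 = $1,738.
First-Time Homebuyer Credit: $203,100 is $2,000 into a $10,000 phase-out range, leaving 8,000/10,000 of the credit: $3,850 × 8,000/10,000 = $3,080.
Total: $1,575 + $1,738 + $3,080 = $6,393.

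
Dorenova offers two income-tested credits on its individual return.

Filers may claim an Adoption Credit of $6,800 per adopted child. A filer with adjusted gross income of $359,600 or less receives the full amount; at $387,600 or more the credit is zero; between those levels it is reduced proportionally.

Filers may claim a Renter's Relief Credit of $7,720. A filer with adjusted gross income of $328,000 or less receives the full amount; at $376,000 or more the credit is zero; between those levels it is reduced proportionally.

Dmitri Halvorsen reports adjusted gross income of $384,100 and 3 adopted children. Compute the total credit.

$2,550

Adoption Credit: base = 3 × $6,800 = $20,400. $384,100 is $24,500 into a $28,000 phase-out range, leaving 3,500/28,000 of the credit: $20,400 × 3,500/28,000 = $2,550.
Renter's Relief Credit: $384,100 is at or above $376,000, so the credit is $0.
Total: $2,550 + $0 = $2,550.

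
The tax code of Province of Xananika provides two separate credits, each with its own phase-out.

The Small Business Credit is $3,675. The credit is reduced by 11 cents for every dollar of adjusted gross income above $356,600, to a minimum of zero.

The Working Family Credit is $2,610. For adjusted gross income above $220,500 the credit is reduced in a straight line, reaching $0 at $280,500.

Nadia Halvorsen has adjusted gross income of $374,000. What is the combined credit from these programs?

Small Business Credit: 11% of the $17,400 excess over $356,600 is $1,914; credit = $3,675 − $1,914 = $1,761.
Working Family Credit: $374,000 is at or above $280,500, so the credit is $0.
Total: $1,761 + $0 = $1,761.

$1,761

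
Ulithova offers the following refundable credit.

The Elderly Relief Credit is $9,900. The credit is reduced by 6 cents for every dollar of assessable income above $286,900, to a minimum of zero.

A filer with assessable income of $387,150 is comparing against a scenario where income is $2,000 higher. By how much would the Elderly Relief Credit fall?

At $387,150 — 6% of the $100,250 excess over $286,900 is $6,015; credit = $9,900 − $6,015 = $3,885.
At $389,150 — 6% of the $102,250 excess over $286,900 is $6,135; credit = $9,900 − $6,135 = $3,765.
Lost: $3,885 − $3,765 = $120.

$120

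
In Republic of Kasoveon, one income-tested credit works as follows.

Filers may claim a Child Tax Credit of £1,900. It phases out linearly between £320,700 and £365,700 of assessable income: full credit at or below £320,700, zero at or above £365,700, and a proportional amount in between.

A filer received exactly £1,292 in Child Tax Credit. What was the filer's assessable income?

£1,292 is 1,292/1,900 of the full £1,900, so 608/1,900 of the £45,000 range has been used: income = £320,700 + £45,000 × 608/1,900 = £335,100.

£335,100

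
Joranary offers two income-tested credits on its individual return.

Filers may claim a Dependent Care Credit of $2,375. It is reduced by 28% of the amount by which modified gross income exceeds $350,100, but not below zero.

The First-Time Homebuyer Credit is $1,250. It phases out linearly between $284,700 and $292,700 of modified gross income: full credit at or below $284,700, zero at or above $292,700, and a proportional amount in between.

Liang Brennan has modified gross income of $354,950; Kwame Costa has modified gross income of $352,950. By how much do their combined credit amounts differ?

$560

Liang ($354,950): Dependent Care Credit: 28% of the $4,850 excess over $350,100 is $1,358; credit = $2,375 − $1,358 = $1,017. First-Time Homebuyer Credit: $354,950 is at or above $292,700, so the credit is $0. total $1,017 + $0 = $1,017
Kwame ($352,950): Dependent Care Credit: 28% of the $2,850 excess over $350,100 is $798; credit = $2,375 − $798 = $1,577. First-Time Homebuyer Credit: $352,950 is at or above $292,700, so the credit is $0. total $1,577 + $0 = $1,577
Difference: |$1,017 − $1,577| = $560.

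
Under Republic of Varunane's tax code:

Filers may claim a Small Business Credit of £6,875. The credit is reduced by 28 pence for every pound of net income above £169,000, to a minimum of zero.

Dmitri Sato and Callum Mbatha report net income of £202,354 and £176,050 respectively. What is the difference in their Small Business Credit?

Dmitri (£202,354): Small Business Credit: 28% of the £33,354 excess over £169,000 is £9,339.12 ≥ base, so the credit is £0.
Callum (£176,050): Small Business Credit: 28% of the £7,050 excess over £169,000 is £1,974; credit = £6,875 − £1,974 = £4,901.
Difference: |£0 − £4,901| = £4,901.

£4,901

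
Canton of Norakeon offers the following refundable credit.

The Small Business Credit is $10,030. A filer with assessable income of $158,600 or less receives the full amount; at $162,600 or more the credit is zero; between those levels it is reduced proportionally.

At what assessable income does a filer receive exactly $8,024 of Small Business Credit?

$8,024 is 8,024/10,030 of the full $10,030, so 2,006/10,030 of the $4,000 range has been used: income = $158,600 + $4,000 × 2,006/10,030 = $159,400.

$159,400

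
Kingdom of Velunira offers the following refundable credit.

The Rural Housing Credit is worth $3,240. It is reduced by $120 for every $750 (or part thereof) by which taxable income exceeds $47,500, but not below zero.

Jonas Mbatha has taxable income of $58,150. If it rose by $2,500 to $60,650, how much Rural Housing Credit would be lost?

$360

At $58,150 — income exceeds $47,500 by $10,650, which is 15 full-or-partial $750 increments; reduction = 15 × $120 = $1,800, leaving $1,440.
At $60,650 — income exceeds $47,500 by $13,150, which is 18 full-or-partial $750 increments; reduction = 18 × $120 = $2,160, leaving $1,080.
Lost: $1,440 − $1,080 = $360.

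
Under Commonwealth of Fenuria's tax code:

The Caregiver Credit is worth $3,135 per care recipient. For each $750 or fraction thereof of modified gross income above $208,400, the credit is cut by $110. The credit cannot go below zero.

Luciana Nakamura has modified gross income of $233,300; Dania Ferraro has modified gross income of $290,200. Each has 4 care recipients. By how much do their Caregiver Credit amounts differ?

Luciana ($233,300): Caregiver Credit: base = 4 × $3,135 = $12,540. income exceeds $208,400 by $24,900, which is 34 full-or-partial $750 increments; reduction = 34 × $110 = $3,740, leaving $8,800.
Dania ($290,200): Caregiver Credit: base = 4 × $3,135 = $12,540. income exceeds $208,400 by $81,800, which is 110 full-or-partial $750 increments; reduction = 110 × $110 = $12,100, leaving $440.
Difference: |$8,800 − $440| = $8,360.

$8,360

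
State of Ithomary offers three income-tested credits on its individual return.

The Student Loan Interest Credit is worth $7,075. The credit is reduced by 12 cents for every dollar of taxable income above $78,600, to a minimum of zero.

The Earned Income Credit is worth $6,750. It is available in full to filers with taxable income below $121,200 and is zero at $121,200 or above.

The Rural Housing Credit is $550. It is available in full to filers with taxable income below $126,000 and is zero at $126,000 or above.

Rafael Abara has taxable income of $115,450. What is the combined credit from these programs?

$9,953

Student Loan Interest Credit: 12% of the $36,850 excess over $78,600 is $4,422; credit = $7,075 − $4,422 = $2,653.
Earned Income Credit: $115,450 is below the $121,200 cutoff, so the full $6,750 applies.
Rural Housing Credit: $115,450 is below the $126,000 cutoff, so the full $550 applies.
Total: $2,653 + $6,750 + $550 = $9,953.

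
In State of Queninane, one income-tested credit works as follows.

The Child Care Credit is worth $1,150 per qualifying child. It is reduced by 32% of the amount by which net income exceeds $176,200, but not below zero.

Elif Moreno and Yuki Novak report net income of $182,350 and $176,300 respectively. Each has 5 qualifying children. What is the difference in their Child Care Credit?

Elif ($182,350): Child Care Credit: base = 5 × $1,150 = $5,750. 32% of the $6,150 excess over $176,200 is $1,968; credit = $5,750 − $1,968 = $3,782.
Yuki ($176,300): Child Care Credit: base = 5 × $1,150 = $5,750. 32% of the $100 excess over $176,200 is $32; credit = $5,750 − $32 = $5,718.
Difference: |$3,782 − $5,718| = $1,936.

$1,936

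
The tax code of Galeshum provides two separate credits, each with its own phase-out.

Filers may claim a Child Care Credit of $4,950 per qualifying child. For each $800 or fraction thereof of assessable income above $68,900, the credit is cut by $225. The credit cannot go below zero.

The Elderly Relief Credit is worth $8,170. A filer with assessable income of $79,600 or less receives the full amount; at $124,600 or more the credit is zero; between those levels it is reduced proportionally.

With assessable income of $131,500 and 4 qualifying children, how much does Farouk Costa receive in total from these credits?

Child Care Credit: base = 4 × $4,950 = $19,800. income exceeds $68,900 by $62,600, which is 79 full-or-partial $800 increments; reduction = 79 × $225 = $17,775, leaving $2,025.
Elderly Relief Credit: $131,500 is at or above $124,600, so the credit is $0.
Total: $2,025 + $0 = $2,025.

$2,025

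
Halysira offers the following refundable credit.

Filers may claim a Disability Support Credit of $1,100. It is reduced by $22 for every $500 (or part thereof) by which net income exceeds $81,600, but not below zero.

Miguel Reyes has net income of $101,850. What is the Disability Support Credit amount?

Disability Support Credit: income exceeds $81,600 by $20,250, which is 41 full-or-partial $500 increments; reduction = 41 × $22 = $902, leaving $198.

$198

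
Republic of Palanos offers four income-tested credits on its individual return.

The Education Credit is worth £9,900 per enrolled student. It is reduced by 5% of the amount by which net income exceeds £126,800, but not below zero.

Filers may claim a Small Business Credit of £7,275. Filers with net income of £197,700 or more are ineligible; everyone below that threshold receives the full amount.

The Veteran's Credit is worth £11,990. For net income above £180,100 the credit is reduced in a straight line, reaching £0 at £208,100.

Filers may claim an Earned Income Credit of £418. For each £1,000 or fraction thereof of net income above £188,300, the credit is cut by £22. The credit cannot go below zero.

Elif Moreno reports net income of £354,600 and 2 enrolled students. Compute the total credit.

Education Credit: base = 2 × £9,900 = £19,800. 5% of the £227,800 excess over £126,800 is £11,390; credit = £19,800 − £11,390 = £8,410.
Small Business Credit: £354,600 meets or exceeds the £197,700 cutoff, so the credit is £0.
Veteran's Credit: £354,600 is at or above £208,100, so the credit is £0.
Earned Income Credit: income exceeds £188,300 by £166,300 → 167 increments × £22 = £3,674 ≥ base, so the credit is £0.
Total: £8,410 + £0 + £0 + £0 = £8,410.

£8,410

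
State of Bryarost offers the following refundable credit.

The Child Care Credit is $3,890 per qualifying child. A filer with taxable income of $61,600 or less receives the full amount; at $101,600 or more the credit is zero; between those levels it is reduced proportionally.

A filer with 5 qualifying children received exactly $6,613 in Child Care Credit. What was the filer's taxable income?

$88,000

Full credit = 5 × $3,890 = $19,450.
$6,613 is 6,613/19,450 of the full $19,450, so 12,837/19,450 of the $40,000 range has been used: income = $61,600 + $40,000 × 12,837/19,450 = $88,000.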